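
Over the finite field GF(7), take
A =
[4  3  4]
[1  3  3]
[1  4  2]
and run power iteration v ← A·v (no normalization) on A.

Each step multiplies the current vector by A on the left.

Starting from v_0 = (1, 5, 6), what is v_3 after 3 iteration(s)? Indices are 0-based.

v_0 = (1, 5, 6).
v_1 = A·v_0 = (1, 6, 5).
v_2 = A·v_1 = (0, 6, 0).
v_3 = A·v_2 = (4, 4, 3).

v_3 = (4, 4, 3)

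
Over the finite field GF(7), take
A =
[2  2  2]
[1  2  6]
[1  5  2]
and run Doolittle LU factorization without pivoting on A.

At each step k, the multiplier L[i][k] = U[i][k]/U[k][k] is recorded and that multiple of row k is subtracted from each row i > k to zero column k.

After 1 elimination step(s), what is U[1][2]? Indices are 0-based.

k=0: U[0][0]=2
  eliminate (1,0): mult=4, new row 1: (0, 1, 5); set L[1][0]=4
  eliminate (2,0): mult=4, new row 2: (0, 4, 1); set L[2][0]=4

U[1][2] = 5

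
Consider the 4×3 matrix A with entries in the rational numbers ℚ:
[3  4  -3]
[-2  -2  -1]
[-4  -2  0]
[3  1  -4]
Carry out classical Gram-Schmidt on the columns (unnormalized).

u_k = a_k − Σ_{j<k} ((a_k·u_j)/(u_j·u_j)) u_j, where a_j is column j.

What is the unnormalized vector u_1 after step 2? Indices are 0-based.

Step 1: u_0 = a_0 = (3, -2, -4, 3).
Step 2: u_1 = a_1 − (27/38)·u_0 = (71/38, -11/19, 16/19, -43/38).

u_1 = (71/38, -11/19, 16/19, -43/38)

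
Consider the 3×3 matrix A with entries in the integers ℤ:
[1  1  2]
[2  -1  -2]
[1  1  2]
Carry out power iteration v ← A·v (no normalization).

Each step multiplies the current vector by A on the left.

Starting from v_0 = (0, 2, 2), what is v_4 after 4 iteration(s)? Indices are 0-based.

v_4 = (120, 6, 120)

v_0 = (0, 2, 2).
v_1 = A·v_0 = (6, -6, 6).
v_2 = A·v_1 = (12, 6, 12).
v_3 = A·v_2 = (42, -6, 42).
v_4 = A·v_3 = (120, 6, 120).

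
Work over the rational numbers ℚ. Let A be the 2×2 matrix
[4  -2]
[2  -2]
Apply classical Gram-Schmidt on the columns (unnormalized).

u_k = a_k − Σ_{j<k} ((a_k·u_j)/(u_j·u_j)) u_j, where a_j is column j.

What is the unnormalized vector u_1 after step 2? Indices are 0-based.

u_1 = (2/5, -4/5)

Step 1: u_0 = a_0 = (4, 2).
Step 2: u_1 = a_1 − (-3/5)·u_0 = (2/5, -4/5).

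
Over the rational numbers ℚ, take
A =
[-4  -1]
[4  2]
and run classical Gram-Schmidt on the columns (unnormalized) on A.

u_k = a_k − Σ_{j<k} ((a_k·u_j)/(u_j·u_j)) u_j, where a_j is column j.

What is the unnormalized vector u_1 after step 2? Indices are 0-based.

Step 1: u_0 = a_0 = (-4, 4).
Step 2: u_1 = a_1 − (3/8)·u_0 = (1/2, 1/2).

u_1 = (1/2, 1/2)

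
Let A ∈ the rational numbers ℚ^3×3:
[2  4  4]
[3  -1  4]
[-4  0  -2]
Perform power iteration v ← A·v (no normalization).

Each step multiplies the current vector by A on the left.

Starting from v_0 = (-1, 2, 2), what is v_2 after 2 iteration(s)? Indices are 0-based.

v_2 = (40, 39, -56)

v_0 = (-1, 2, 2).
v_1 = A·v_0 = (14, 3, 0).
v_2 = A·v_1 = (40, 39, -56).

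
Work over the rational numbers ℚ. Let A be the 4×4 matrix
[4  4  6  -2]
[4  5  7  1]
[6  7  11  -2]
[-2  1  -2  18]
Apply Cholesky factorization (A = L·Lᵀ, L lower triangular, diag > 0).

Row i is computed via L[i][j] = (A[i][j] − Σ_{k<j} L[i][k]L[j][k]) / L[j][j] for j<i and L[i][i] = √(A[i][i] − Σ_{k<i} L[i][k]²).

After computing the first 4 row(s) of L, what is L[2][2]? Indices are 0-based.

L[2][2] = 1

Step 1: L[0][0] = √(4) = 2.
  L[1][0] = (4) / L[0][0] = 2.
Step 2: L[1][1] = √(1) = 1.
  L[2][0] = (6) / L[0][0] = 3.
  L[2][1] = (1) / L[1][1] = 1.
Step 3: L[2][2] = √(1) = 1.
  L[3][0] = (-2) / L[0][0] = -1.
  L[3][1] = (3) / L[1][1] = 3.
  L[3][2] = (-2) / L[2][2] = -2.
Step 4: L[3][3] = √(4) = 2.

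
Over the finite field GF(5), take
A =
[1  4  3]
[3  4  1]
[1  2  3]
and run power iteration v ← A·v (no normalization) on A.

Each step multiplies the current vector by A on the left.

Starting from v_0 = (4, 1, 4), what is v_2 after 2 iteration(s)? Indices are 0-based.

v_0 = (4, 1, 4).
v_1 = A·v_0 = (0, 0, 3).
v_2 = A·v_1 = (4, 3, 4).

v_2 = (4, 3, 4)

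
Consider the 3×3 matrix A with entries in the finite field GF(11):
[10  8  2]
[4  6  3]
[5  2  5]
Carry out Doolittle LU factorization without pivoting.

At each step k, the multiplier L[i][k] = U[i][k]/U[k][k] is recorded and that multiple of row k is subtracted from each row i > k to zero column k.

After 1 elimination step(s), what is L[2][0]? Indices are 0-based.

L[2][0] = 6

[col 0] pivot 10
  R1 -= 7*R0 → (0, 5, 0)  (L[1][0] := 7)
  R2 -= 6*R0 → (0, 9, 4)  (L[2][0] := 6)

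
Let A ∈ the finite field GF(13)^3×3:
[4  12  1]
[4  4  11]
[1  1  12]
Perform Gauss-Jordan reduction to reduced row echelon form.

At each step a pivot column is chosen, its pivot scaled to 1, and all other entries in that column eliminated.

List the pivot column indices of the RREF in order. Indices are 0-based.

pivot(0,0)=4: scale R0 → (1, 3, 10)
  clear (1,0): R1 −= (4)R0 → (0, 5, 10)
  clear (2,0): R2 −= (1)R0 → (0, 11, 2)
pivot(1,1)=5: scale R1 → (0, 1, 2)
  clear (0,1): R0 −= (3)R1 → (1, 0, 4)
  clear (2,1): R2 −= (11)R1 → (0, 0, 6)
pivot(2,2)=6: scale R2 → (0, 0, 1)
  clear (0,2): R0 −= (4)R2 → (1, 0, 0)
  clear (1,2): R1 −= (2)R2 → (0, 1, 0)

pivot columns: 0, 1, 2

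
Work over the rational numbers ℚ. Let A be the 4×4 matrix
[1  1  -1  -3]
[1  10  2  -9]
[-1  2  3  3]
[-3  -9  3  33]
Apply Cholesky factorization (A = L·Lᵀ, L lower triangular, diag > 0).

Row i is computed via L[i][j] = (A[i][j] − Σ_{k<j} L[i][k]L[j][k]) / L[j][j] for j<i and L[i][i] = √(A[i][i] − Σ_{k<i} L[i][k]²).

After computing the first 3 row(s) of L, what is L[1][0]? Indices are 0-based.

Step 1: L[0][0] = √(1) = 1.
  L[1][0] = (1) / L[0][0] = 1.
Step 2: L[1][1] = √(9) = 3.
  L[2][0] = (-1) / L[0][0] = -1.
  L[2][1] = (3) / L[1][1] = 1.
Step 3: L[2][2] = √(1) = 1.

L[1][0] = 1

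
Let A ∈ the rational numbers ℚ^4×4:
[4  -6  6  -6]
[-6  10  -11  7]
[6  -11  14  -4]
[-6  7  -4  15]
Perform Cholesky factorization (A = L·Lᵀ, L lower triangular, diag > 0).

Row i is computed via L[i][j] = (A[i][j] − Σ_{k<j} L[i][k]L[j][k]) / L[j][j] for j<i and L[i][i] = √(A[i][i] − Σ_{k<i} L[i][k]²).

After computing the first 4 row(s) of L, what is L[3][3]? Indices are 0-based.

Step 1: L[0][0] = √(4) = 2.
  L[1][0] = (-6) / L[0][0] = -3.
Step 2: L[1][1] = √(1) = 1.
  L[2][0] = (6) / L[0][0] = 3.
  L[2][1] = (-2) / L[1][1] = -2.
Step 3: L[2][2] = √(1) = 1.
  L[3][0] = (-6) / L[0][0] = -3.
  L[3][1] = (-2) / L[1][1] = -2.
  L[3][2] = (1) / L[2][2] = 1.
Step 4: L[3][3] = √(1) = 1.

L[3][3] = 1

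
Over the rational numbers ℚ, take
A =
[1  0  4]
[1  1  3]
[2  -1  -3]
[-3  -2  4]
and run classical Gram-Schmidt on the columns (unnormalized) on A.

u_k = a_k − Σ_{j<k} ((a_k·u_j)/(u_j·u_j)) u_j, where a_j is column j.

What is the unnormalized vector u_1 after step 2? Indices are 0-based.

Step 1: u_0 = a_0 = (1, 1, 2, -3).
Step 2: u_1 = a_1 − (1/3)·u_0 = (-1/3, 2/3, -5/3, -1).

u_1 = (-1/3, 2/3, -5/3, -1)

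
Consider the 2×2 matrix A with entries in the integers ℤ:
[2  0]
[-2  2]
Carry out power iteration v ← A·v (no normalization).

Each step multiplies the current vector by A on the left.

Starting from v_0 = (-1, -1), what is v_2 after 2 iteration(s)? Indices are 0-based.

v_0 = (-1, -1).
v_1 = A·v_0 = (-2, 0).
v_2 = A·v_1 = (-4, 4).

v_2 = (-4, 4)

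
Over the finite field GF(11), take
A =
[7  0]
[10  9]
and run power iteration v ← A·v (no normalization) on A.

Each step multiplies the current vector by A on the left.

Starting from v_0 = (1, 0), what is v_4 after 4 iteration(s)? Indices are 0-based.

v_4 = (3, 10)

v_0 = (1, 0).
v_1 = A·v_0 = (7, 10).
v_2 = A·v_1 = (5, 6).
v_3 = A·v_2 = (2, 5).
v_4 = A·v_3 = (3, 10).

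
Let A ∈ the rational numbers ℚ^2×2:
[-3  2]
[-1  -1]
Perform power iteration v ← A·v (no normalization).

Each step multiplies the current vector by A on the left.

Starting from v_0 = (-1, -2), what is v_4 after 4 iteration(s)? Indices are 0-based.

v_4 = (79, 38)

v_0 = (-1, -2).
v_1 = A·v_0 = (-1, 3).
v_2 = A·v_1 = (9, -2).
v_3 = A·v_2 = (-31, -7).
v_4 = A·v_3 = (79, 38).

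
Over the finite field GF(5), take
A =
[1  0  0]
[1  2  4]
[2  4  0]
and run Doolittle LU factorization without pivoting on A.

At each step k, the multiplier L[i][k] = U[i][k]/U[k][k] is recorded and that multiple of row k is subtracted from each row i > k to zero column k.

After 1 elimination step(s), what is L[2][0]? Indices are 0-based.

Step 1: pivot at (0,0) is 1.
  row1 ← row1 − (1)·row0  ⇒  L[1][0]=1, U row1=(0, 2, 4)
  row2 ← row2 − (2)·row0  ⇒  L[2][0]=2, U row2=(0, 4, 0)

L[2][0] = 2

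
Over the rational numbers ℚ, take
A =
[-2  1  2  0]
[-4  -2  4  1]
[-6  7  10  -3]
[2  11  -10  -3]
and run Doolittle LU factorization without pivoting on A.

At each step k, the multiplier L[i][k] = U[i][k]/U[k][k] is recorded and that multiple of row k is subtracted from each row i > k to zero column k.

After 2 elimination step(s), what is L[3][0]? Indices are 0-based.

L[3][0] = -1

Step 1: pivot at (0,0) is -2.
  row1 ← row1 − (2)·row0  ⇒  L[1][0]=2, U row1=(0, -4, 0, 1)
  row2 ← row2 − (3)·row0  ⇒  L[2][0]=3, U row2=(0, 4, 4, -3)
  row3 ← row3 − (-1)·row0  ⇒  L[3][0]=-1, U row3=(0, 12, -8, -3)
Step 2: pivot at (1,1) is -4.
  row2 ← row2 − (-1)·row1  ⇒  L[2][1]=-1, U row2=(0, 0, 4, -2)
  row3 ← row3 − (-3)·row1  ⇒  L[3][1]=-3, U row3=(0, 0, -8, 0)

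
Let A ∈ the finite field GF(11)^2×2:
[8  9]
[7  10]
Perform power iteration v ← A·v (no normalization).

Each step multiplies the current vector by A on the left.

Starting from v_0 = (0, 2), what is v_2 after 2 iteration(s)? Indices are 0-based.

v_0 = (0, 2).
v_1 = A·v_0 = (7, 9).
v_2 = A·v_1 = (5, 7).

v_2 = (5, 7)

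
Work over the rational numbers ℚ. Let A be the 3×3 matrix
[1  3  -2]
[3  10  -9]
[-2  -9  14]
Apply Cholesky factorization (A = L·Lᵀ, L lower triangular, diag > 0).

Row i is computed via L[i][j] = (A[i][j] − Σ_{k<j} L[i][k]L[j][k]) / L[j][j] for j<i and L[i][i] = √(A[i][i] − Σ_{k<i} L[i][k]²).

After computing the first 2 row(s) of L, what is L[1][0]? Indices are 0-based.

L[1][0] = 3

Step 1: L[0][0] = √(1) = 1.
  L[1][0] = (3) / L[0][0] = 3.
Step 2: L[1][1] = √(1) = 1.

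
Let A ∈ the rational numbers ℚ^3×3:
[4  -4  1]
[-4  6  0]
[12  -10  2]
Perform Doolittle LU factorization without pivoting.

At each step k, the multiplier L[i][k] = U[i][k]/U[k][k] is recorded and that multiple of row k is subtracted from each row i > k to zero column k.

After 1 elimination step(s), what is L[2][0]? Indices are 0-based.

L[2][0] = 3

Step 1: pivot at (0,0) is 4.
  row1 ← row1 − (-1)·row0  ⇒  L[1][0]=-1, U row1=(0, 2, 1)
  row2 ← row2 − (3)·row0  ⇒  L[2][0]=3, U row2=(0, 2, -1)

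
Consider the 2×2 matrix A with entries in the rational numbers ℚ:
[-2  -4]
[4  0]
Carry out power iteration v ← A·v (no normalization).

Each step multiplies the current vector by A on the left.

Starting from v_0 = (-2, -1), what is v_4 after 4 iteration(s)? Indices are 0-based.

v_0 = (-2, -1).
v_1 = A·v_0 = (8, -8).
v_2 = A·v_1 = (16, 32).
v_3 = A·v_2 = (-160, 64).
v_4 = A·v_3 = (64, -640).

v_4 = (64, -640)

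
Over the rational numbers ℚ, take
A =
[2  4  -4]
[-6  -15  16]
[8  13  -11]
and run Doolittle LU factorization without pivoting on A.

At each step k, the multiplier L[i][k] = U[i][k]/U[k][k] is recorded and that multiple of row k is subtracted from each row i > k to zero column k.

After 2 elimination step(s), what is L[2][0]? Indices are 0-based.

k=0: U[0][0]=2
  eliminate (1,0): mult=-3, new row 1: (0, -3, 4); set L[1][0]=-3
  eliminate (2,0): mult=4, new row 2: (0, -3, 5); set L[2][0]=4
k=1: U[1][1]=-3
  eliminate (2,1): mult=1, new row 2: (0, 0, 1); set L[2][1]=1

L[2][0] = 4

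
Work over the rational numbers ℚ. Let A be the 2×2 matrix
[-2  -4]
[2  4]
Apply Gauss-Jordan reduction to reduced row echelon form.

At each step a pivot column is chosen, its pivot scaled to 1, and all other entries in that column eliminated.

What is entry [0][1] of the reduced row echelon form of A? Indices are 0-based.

step 1: normalize row 0 (÷-2) = (1, 2)
  row 1: subtract 2×row0 = (0, 0)
skip col 1 (zero from row 1)

M[0][1] = 2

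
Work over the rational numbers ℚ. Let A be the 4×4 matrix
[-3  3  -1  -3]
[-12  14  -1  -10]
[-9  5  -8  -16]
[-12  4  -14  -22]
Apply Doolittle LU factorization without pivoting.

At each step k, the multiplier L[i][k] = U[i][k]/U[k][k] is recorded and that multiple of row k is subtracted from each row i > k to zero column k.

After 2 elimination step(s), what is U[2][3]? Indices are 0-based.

U[2][3] = -3

Step 1: pivot at (0,0) is -3.
  row1 ← row1 − (4)·row0  ⇒  L[1][0]=4, U row1=(0, 2, 3, 2)
  row2 ← row2 − (3)·row0  ⇒  L[2][0]=3, U row2=(0, -4, -5, -7)
  row3 ← row3 − (4)·row0  ⇒  L[3][0]=4, U row3=(0, -8, -10, -10)
Step 2: pivot at (1,1) is 2.
  row2 ← row2 − (-2)·row1  ⇒  L[2][1]=-2, U row2=(0, 0, 1, -3)
  row3 ← row3 − (-4)·row1  ⇒  L[3][1]=-4, U row3=(0, 0, 2, -2)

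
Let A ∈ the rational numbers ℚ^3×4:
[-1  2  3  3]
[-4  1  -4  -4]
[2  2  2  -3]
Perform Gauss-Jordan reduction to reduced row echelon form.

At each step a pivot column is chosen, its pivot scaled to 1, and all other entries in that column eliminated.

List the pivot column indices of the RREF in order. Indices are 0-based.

pivot columns: 0, 1, 2

[1] R0 /= -1  ⇒  (1, -2, -3, -3)
     R1 -= -4·R0  ⇒  (0, -7, -16, -16)
     R2 -= 2·R0  ⇒  (0, 6, 8, 3)
[2] R1 /= -7  ⇒  (0, 1, 16/7, 16/7)
     R0 -= -2·R1  ⇒  (1, 0, 11/7, 11/7)
     R2 -= 6·R1  ⇒  (0, 0, -40/7, -75/7)
[3] R2 /= -40/7  ⇒  (0, 0, 1, 15/8)
     R0 -= 11/7·R2  ⇒  (1, 0, 0, -11/8)
     R1 -= 16/7·R2  ⇒  (0, 1, 0, -2)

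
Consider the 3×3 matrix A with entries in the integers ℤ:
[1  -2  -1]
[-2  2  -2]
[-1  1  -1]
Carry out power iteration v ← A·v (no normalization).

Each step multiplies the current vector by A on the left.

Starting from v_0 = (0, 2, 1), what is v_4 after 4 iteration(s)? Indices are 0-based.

v_0 = (0, 2, 1).
v_1 = A·v_0 = (-5, 2, 1).
v_2 = A·v_1 = (-10, 12, 6).
v_3 = A·v_2 = (-40, 32, 16).
v_4 = A·v_3 = (-120, 112, 56).

v_4 = (-120, 112, 56)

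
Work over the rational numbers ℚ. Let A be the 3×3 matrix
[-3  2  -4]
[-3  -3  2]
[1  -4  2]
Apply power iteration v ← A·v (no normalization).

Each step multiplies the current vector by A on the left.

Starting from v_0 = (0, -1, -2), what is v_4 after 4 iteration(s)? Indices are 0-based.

v_4 = (40, -225, -390)

v_0 = (0, -1, -2).
v_1 = A·v_0 = (6, -1, 0).
v_2 = A·v_1 = (-20, -15, 10).
v_3 = A·v_2 = (-10, 125, 60).
v_4 = A·v_3 = (40, -225, -390).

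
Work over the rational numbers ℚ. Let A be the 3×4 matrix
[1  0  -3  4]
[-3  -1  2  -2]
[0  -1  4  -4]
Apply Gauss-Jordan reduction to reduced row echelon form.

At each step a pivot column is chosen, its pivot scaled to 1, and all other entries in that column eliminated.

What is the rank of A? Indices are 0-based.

step 1: normalize row 0 (÷1) = (1, 0, -3, 4)
  row 1: subtract -3×row0 = (0, -1, -7, 10)
step 2: normalize row 1 (÷-1) = (0, 1, 7, -10)
  row 2: subtract -1×row1 = (0, 0, 11, -14)
step 3: normalize row 2 (÷11) = (0, 0, 1, -14/11)
  row 0: subtract -3×row2 = (1, 0, 0, 2/11)
  row 1: subtract 7×row2 = (0, 1, 0, -12/11)

rank = 3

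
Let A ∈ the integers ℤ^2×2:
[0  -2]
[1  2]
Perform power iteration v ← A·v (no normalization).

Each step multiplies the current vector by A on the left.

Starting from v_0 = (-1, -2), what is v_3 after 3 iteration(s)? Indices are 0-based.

v_0 = (-1, -2).
v_1 = A·v_0 = (4, -5).
v_2 = A·v_1 = (10, -6).
v_3 = A·v_2 = (12, -2).

v_3 = (12, -2)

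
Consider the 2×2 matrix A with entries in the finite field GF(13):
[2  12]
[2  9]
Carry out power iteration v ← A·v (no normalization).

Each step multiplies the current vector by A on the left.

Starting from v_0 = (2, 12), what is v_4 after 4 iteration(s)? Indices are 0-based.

v_0 = (2, 12).
v_1 = A·v_0 = (5, 8).
v_2 = A·v_1 = (2, 4).
v_3 = A·v_2 = (0, 1).
v_4 = A·v_3 = (12, 9).

v_4 = (12, 9)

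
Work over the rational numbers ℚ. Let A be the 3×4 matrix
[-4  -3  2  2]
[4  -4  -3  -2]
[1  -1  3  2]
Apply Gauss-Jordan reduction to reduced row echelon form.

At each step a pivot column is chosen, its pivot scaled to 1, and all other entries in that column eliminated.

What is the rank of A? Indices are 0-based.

rank = 3

[1] R0 /= -4  ⇒  (1, 3/4, -1/2, -1/2)
     R1 -= 4·R0  ⇒  (0, -7, -1, 0)
     R2 -= 1·R0  ⇒  (0, -7/4, 7/2, 5/2)
[2] R1 /= -7  ⇒  (0, 1, 1/7, 0)
     R0 -= 3/4·R1  ⇒  (1, 0, -17/28, -1/2)
     R2 -= -7/4·R1  ⇒  (0, 0, 15/4, 5/2)
[3] R2 /= 15/4  ⇒  (0, 0, 1, 2/3)
     R0 -= -17/28·R2  ⇒  (1, 0, 0, -2/21)
     R1 -= 1/7·R2  ⇒  (0, 1, 0, -2/21)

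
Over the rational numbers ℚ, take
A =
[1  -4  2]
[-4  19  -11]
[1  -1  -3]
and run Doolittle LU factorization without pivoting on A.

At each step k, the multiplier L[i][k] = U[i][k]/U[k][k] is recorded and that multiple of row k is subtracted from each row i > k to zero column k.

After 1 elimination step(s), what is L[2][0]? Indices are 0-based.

L[2][0] = 1

[col 0] pivot 1
  R1 -= -4*R0 → (0, 3, -3)  (L[1][0] := -4)
  R2 -= 1*R0 → (0, 3, -5)  (L[2][0] := 1)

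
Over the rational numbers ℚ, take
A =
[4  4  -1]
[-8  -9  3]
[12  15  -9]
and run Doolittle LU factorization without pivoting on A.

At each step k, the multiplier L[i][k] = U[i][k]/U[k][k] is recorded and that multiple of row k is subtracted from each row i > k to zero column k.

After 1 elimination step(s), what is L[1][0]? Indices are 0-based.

L[1][0] = -2

[col 0] pivot 4
  R1 -= -2*R0 → (0, -1, 1)  (L[1][0] := -2)
  R2 -= 3*R0 → (0, 3, -6)  (L[2][0] := 3)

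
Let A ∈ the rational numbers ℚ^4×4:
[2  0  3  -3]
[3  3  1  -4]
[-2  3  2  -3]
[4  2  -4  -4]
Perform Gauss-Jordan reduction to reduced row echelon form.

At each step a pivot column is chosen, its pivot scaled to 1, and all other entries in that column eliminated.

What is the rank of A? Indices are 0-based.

rank = 4

step 1: normalize row 0 (÷2) = (1, 0, 3/2, -3/2)
  row 1: subtract 3×row0 = (0, 3, -7/2, 1/2)
  row 2: subtract -2×row0 = (0, 3, 5, -6)
  row 3: subtract 4×row0 = (0, 2, -10, 2)
step 2: normalize row 1 (÷3) = (0, 1, -7/6, 1/6)
  row 2: subtract 3×row1 = (0, 0, 17/2, -13/2)
  row 3: subtract 2×row1 = (0, 0, -23/3, 5/3)
step 3: normalize row 2 (÷17/2) = (0, 0, 1, -13/17)
  row 0: subtract 3/2×row2 = (1, 0, 0, -6/17)
  row 1: subtract -7/6×row2 = (0, 1, 0, -37/51)
  row 3: subtract -23/3×row2 = (0, 0, 0, -214/51)
step 4: normalize row 3 (÷-214/51) = (0, 0, 0, 1)
  row 0: subtract -6/17×row3 = (1, 0, 0, 0)
  row 1: subtract -37/51×row3 = (0, 1, 0, 0)
  row 2: subtract -13/17×row3 = (0, 0, 1, 0)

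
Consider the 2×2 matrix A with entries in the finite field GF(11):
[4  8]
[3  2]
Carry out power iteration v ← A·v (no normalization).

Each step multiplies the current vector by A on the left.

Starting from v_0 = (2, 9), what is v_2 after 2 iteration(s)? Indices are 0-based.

v_2 = (6, 2)

v_0 = (2, 9).
v_1 = A·v_0 = (3, 2).
v_2 = A·v_1 = (6, 2).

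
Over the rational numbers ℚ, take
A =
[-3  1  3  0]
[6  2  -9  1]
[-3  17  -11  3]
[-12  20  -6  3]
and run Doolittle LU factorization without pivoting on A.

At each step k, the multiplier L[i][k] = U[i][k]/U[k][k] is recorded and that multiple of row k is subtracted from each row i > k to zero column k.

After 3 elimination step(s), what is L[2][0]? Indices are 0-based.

Step 1: pivot at (0,0) is -3.
  row1 ← row1 − (-2)·row0  ⇒  L[1][0]=-2, U row1=(0, 4, -3, 1)
  row2 ← row2 − (1)·row0  ⇒  L[2][0]=1, U row2=(0, 16, -14, 3)
  row3 ← row3 − (4)·row0  ⇒  L[3][0]=4, U row3=(0, 16, -18, 3)
Step 2: pivot at (1,1) is 4.
  row2 ← row2 − (4)·row1  ⇒  L[2][1]=4, U row2=(0, 0, -2, -1)
  row3 ← row3 − (4)·row1  ⇒  L[3][1]=4, U row3=(0, 0, -6, -1)
Step 3: pivot at (2,2) is -2.
  row3 ← row3 − (3)·row2  ⇒  L[3][2]=3, U row3=(0, 0, 0, 2)

L[2][0] = 1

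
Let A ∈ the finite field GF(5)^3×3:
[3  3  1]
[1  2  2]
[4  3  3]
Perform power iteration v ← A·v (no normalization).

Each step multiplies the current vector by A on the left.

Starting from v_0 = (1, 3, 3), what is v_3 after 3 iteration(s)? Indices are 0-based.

v_0 = (1, 3, 3).
v_1 = A·v_0 = (0, 3, 2).
v_2 = A·v_1 = (1, 0, 0).
v_3 = A·v_2 = (3, 1, 4).

v_3 = (3, 1, 4)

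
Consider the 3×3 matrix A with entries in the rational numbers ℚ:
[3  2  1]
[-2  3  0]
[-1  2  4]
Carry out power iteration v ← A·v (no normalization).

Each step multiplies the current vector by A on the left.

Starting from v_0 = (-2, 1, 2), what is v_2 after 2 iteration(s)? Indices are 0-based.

v_0 = (-2, 1, 2).
v_1 = A·v_0 = (-2, 7, 12).
v_2 = A·v_1 = (20, 25, 64).

v_2 = (20, 25, 64)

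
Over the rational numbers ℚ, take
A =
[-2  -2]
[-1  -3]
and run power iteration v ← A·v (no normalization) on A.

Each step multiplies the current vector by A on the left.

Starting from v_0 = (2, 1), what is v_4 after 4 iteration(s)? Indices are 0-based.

v_0 = (2, 1).
v_1 = A·v_0 = (-6, -5).
v_2 = A·v_1 = (22, 21).
v_3 = A·v_2 = (-86, -85).
v_4 = A·v_3 = (342, 341).

v_4 = (342, 341)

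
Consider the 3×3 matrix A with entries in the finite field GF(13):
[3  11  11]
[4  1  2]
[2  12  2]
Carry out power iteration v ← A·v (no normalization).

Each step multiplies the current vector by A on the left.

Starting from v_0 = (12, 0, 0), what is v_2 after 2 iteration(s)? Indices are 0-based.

v_2 = (3, 6, 7)

v_0 = (12, 0, 0).
v_1 = A·v_0 = (10, 9, 11).
v_2 = A·v_1 = (3, 6, 7).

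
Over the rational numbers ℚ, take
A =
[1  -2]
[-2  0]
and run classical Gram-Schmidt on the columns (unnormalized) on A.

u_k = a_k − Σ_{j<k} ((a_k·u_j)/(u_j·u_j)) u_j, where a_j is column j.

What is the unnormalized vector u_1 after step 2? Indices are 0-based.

u_1 = (-8/5, -4/5)

Step 1: u_0 = a_0 = (1, -2).
Step 2: u_1 = a_1 − (-2/5)·u_0 = (-8/5, -4/5).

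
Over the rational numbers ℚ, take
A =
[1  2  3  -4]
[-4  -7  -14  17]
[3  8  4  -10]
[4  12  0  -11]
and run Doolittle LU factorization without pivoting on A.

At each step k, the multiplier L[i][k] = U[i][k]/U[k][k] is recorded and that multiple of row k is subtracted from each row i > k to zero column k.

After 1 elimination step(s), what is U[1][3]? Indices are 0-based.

Step 1: pivot at (0,0) is 1.
  row1 ← row1 − (-4)·row0  ⇒  L[1][0]=-4, U row1=(0, 1, -2, 1)
  row2 ← row2 − (3)·row0  ⇒  L[2][0]=3, U row2=(0, 2, -5, 2)
  row3 ← row3 − (4)·row0  ⇒  L[3][0]=4, U row3=(0, 4, -12, 5)

U[1][3] = 1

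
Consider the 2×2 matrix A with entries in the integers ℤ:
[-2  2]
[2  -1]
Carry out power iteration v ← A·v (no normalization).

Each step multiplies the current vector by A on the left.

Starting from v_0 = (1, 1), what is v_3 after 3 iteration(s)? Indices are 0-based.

v_0 = (1, 1).
v_1 = A·v_0 = (0, 1).
v_2 = A·v_1 = (2, -1).
v_3 = A·v_2 = (-6, 5).

v_3 = (-6, 5)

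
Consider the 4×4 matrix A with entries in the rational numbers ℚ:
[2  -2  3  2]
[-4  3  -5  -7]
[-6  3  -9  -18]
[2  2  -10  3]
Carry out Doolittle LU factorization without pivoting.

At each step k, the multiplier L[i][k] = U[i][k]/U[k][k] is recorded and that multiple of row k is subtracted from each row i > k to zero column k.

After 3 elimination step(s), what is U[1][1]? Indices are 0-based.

k=0: U[0][0]=2
  eliminate (1,0): mult=-2, new row 1: (0, -1, 1, -3); set L[1][0]=-2
  eliminate (2,0): mult=-3, new row 2: (0, -3, 0, -12); set L[2][0]=-3
  eliminate (3,0): mult=1, new row 3: (0, 4, -13, 1); set L[3][0]=1
k=1: U[1][1]=-1
  eliminate (2,1): mult=3, new row 2: (0, 0, -3, -3); set L[2][1]=3
  eliminate (3,1): mult=-4, new row 3: (0, 0, -9, -11); set L[3][1]=-4
k=2: U[2][2]=-3
  eliminate (3,2): mult=3, new row 3: (0, 0, 0, -2); set L[3][2]=3

U[1][1] = -1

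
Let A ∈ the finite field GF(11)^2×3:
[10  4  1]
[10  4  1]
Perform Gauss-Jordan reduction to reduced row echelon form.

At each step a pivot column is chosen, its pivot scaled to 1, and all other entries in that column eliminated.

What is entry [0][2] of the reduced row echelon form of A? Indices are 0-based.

M[0][2] = 10

pivot(0,0)=10: scale R0 → (1, 7, 10)
  clear (1,0): R1 −= (10)R0 → (0, 0, 0)
col 1: no nonzero at/below row 1; advance.
col 2: no nonzero at/below row 1; advance.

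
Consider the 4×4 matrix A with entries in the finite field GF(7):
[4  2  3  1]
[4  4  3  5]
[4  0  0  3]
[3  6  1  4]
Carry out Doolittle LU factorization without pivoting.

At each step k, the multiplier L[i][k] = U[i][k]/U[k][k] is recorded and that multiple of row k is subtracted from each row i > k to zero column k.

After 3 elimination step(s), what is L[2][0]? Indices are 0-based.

Step 1: pivot at (0,0) is 4.
  row1 ← row1 − (1)·row0  ⇒  L[1][0]=1, U row1=(0, 2, 0, 4)
  row2 ← row2 − (1)·row0  ⇒  L[2][0]=1, U row2=(0, 5, 4, 2)
  row3 ← row3 − (6)·row0  ⇒  L[3][0]=6, U row3=(0, 1, 4, 5)
Step 2: pivot at (1,1) is 2.
  row2 ← row2 − (6)·row1  ⇒  L[2][1]=6, U row2=(0, 0, 4, 6)
  row3 ← row3 − (4)·row1  ⇒  L[3][1]=4, U row3=(0, 0, 4, 3)
Step 3: pivot at (2,2) is 4.
  row3 ← row3 − (1)·row2  ⇒  L[3][2]=1, U row3=(0, 0, 0, 4)

L[2][0] = 1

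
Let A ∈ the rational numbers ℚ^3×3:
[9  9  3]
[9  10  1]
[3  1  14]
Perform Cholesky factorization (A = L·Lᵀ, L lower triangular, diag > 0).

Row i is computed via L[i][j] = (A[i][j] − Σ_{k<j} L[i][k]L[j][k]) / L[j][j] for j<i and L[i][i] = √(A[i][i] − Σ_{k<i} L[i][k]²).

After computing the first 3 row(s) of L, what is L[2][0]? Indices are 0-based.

L[2][0] = 1

Step 1: L[0][0] = √(9) = 3.
  L[1][0] = (9) / L[0][0] = 3.
Step 2: L[1][1] = √(1) = 1.
  L[2][0] = (3) / L[0][0] = 1.
  L[2][1] = (-2) / L[1][1] = -2.
Step 3: L[2][2] = √(9) = 3.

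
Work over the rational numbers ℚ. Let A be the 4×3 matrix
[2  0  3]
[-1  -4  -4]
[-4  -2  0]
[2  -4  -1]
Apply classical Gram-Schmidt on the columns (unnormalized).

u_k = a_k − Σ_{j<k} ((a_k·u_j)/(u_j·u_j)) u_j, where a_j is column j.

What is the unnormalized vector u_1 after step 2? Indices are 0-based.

Step 1: u_0 = a_0 = (2, -1, -4, 2).
Step 2: u_1 = a_1 − (4/25)·u_0 = (-8/25, -96/25, -34/25, -108/25).

u_1 = (-8/25, -96/25, -34/25, -108/25)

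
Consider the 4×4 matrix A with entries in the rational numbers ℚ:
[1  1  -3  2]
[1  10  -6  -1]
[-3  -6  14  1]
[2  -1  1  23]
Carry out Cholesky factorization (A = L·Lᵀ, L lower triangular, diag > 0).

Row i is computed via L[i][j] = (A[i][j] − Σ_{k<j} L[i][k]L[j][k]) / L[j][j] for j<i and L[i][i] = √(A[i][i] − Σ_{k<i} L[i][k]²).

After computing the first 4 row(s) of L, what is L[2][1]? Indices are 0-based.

L[2][1] = -1

Step 1: L[0][0] = √(1) = 1.
  L[1][0] = (1) / L[0][0] = 1.
Step 2: L[1][1] = √(9) = 3.
  L[2][0] = (-3) / L[0][0] = -3.
  L[2][1] = (-3) / L[1][1] = -1.
Step 3: L[2][2] = √(4) = 2.
  L[3][0] = (2) / L[0][0] = 2.
  L[3][1] = (-3) / L[1][1] = -1.
  L[3][2] = (6) / L[2][2] = 3.
Step 4: L[3][3] = √(9) = 3.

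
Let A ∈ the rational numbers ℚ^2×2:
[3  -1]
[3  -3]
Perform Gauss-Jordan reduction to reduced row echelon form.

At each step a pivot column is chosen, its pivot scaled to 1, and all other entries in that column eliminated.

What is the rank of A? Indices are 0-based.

rank = 2

step 1: normalize row 0 (÷3) = (1, -1/3)
  row 1: subtract 3×row0 = (0, -2)
step 2: normalize row 1 (÷-2) = (0, 1)
  row 0: subtract -1/3×row1 = (1, 0)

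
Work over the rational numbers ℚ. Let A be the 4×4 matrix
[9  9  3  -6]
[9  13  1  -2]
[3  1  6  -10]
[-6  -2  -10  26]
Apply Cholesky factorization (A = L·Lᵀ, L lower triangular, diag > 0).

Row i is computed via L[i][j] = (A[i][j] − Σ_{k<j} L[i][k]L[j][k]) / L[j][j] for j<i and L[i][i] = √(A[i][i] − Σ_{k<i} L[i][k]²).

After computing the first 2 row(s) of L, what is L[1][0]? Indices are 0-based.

Step 1: L[0][0] = √(9) = 3.
  L[1][0] = (9) / L[0][0] = 3.
Step 2: L[1][1] = √(4) = 2.

L[1][0] = 3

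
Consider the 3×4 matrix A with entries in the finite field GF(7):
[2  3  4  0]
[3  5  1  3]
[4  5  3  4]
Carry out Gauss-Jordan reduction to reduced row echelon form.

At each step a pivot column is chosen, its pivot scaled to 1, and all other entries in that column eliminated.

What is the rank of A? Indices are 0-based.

rank = 3

step 1: normalize row 0 (÷2) = (1, 5, 2, 0)
  row 1: subtract 3×row0 = (0, 4, 2, 3)
  row 2: subtract 4×row0 = (0, 6, 2, 4)
step 2: normalize row 1 (÷4) = (0, 1, 4, 6)
  row 0: subtract 5×row1 = (1, 0, 3, 5)
  row 2: subtract 6×row1 = (0, 0, 6, 3)
step 3: normalize row 2 (÷6) = (0, 0, 1, 4)
  row 0: subtract 3×row2 = (1, 0, 0, 0)
  row 1: subtract 4×row2 = (0, 1, 0, 4)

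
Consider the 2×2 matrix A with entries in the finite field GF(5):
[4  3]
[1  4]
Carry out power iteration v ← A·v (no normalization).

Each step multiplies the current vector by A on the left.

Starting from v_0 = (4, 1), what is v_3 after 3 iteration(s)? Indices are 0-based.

v_0 = (4, 1).
v_1 = A·v_0 = (4, 3).
v_2 = A·v_1 = (0, 1).
v_3 = A·v_2 = (3, 4).

v_3 = (3, 4)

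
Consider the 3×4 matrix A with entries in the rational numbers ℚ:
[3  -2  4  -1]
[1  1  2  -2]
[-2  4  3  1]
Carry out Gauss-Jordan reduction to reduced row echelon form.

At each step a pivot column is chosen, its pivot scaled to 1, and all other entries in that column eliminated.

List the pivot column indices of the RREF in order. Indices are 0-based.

step 1: normalize row 0 (÷3) = (1, -2/3, 4/3, -1/3)
  row 1: subtract 1×row0 = (0, 5/3, 2/3, -5/3)
  row 2: subtract -2×row0 = (0, 8/3, 17/3, 1/3)
step 2: normalize row 1 (÷5/3) = (0, 1, 2/5, -1)
  row 0: subtract -2/3×row1 = (1, 0, 8/5, -1)
  row 2: subtract 8/3×row1 = (0, 0, 23/5, 3)
step 3: normalize row 2 (÷23/5) = (0, 0, 1, 15/23)
  row 0: subtract 8/5×row2 = (1, 0, 0, -47/23)
  row 1: subtract 2/5×row2 = (0, 1, 0, -29/23)

pivot columns: 0, 1, 2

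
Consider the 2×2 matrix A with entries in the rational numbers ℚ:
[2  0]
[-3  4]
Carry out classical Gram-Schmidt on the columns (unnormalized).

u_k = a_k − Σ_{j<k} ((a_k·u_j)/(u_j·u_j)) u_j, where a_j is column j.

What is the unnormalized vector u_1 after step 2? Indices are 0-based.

Step 1: u_0 = a_0 = (2, -3).
Step 2: u_1 = a_1 − (-12/13)·u_0 = (24/13, 16/13).

u_1 = (24/13, 16/13)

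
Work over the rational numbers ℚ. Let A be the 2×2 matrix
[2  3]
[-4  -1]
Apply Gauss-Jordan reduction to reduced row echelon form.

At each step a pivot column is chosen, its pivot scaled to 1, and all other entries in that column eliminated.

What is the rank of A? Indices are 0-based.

rank = 2

step 1: normalize row 0 (÷2) = (1, 3/2)
  row 1: subtract -4×row0 = (0, 5)
step 2: normalize row 1 (÷5) = (0, 1)
  row 0: subtract 3/2×row1 = (1, 0)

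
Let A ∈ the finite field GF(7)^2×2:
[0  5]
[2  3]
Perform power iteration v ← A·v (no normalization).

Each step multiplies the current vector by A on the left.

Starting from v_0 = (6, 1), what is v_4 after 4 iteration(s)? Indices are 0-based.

v_4 = (0, 4)

v_0 = (6, 1).
v_1 = A·v_0 = (5, 1).
v_2 = A·v_1 = (5, 6).
v_3 = A·v_2 = (2, 0).
v_4 = A·v_3 = (0, 4).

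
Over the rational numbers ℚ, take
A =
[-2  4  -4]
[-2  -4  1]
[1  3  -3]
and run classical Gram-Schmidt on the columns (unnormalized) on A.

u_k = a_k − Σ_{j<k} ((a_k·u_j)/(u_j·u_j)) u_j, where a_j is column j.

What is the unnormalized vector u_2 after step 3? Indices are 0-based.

Step 1: u_0 = a_0 = (-2, -2, 1).
Step 2: u_1 = a_1 − (1/3)·u_0 = (14/3, -10/3, 8/3).
Step 3: u_2 = a_2 − (1/3)·u_0 − (-3/4)·u_1 = (1/6, -5/6, -4/3).

u_2 = (1/6, -5/6, -4/3)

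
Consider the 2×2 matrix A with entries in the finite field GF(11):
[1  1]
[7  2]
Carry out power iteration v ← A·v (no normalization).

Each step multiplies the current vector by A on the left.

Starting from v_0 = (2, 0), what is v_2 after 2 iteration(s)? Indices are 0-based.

v_0 = (2, 0).
v_1 = A·v_0 = (2, 3).
v_2 = A·v_1 = (5, 9).

v_2 = (5, 9)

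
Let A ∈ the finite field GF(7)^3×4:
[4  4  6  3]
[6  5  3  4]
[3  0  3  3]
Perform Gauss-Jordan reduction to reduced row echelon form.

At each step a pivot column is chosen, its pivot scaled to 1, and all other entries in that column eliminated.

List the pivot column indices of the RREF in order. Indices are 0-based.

pivot columns: 0, 1, 2

pivot(0,0)=4: scale R0 → (1, 1, 5, 6)
  clear (1,0): R1 −= (6)R0 → (0, 6, 1, 3)
  clear (2,0): R2 −= (3)R0 → (0, 4, 2, 6)
pivot(1,1)=6: scale R1 → (0, 1, 6, 4)
  clear (0,1): R0 −= (1)R1 → (1, 0, 6, 2)
  clear (2,1): R2 −= (4)R1 → (0, 0, 6, 4)
pivot(2,2)=6: scale R2 → (0, 0, 1, 3)
  clear (0,2): R0 −= (6)R2 → (1, 0, 0, 5)
  clear (1,2): R1 −= (6)R2 → (0, 1, 0, 0)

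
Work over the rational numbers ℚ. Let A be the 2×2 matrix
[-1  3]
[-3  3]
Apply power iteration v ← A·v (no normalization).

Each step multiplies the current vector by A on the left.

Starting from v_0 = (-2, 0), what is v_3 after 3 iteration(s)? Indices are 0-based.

v_0 = (-2, 0).
v_1 = A·v_0 = (2, 6).
v_2 = A·v_1 = (16, 12).
v_3 = A·v_2 = (20, -12).

v_3 = (20, -12)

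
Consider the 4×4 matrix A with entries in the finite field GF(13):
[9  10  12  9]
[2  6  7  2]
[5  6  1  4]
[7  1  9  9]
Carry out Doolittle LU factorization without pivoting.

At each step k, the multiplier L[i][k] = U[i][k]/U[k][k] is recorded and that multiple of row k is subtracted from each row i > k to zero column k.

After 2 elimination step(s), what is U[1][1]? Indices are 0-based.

U[1][1] = 11

k=0: U[0][0]=9
  eliminate (1,0): mult=6, new row 1: (0, 11, 0, 0); set L[1][0]=6
  eliminate (2,0): mult=2, new row 2: (0, 12, 3, 12); set L[2][0]=2
  eliminate (3,0): mult=8, new row 3: (0, 12, 4, 2); set L[3][0]=8
k=1: U[1][1]=11
  eliminate (2,1): mult=7, new row 2: (0, 0, 3, 12); set L[2][1]=7
  eliminate (3,1): mult=7, new row 3: (0, 0, 4, 2); set L[3][1]=7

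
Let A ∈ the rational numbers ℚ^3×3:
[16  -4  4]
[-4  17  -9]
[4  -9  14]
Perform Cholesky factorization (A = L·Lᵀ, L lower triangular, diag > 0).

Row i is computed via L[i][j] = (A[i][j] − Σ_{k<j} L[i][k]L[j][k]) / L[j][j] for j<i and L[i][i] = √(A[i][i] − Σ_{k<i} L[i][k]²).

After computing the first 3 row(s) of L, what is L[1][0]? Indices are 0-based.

L[1][0] = -1

Step 1: L[0][0] = √(16) = 4.
  L[1][0] = (-4) / L[0][0] = -1.
Step 2: L[1][1] = √(16) = 4.
  L[2][0] = (4) / L[0][0] = 1.
  L[2][1] = (-8) / L[1][1] = -2.
Step 3: L[2][2] = √(9) = 3.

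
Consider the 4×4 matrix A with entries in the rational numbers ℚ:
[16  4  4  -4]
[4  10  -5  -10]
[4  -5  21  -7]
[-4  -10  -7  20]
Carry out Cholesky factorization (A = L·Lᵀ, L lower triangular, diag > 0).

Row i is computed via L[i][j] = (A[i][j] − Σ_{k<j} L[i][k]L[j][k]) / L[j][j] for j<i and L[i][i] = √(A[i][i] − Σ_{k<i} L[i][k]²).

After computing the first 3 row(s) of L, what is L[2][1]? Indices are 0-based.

L[2][1] = -2

Step 1: L[0][0] = √(16) = 4.
  L[1][0] = (4) / L[0][0] = 1.
Step 2: L[1][1] = √(9) = 3.
  L[2][0] = (4) / L[0][0] = 1.
  L[2][1] = (-6) / L[1][1] = -2.
Step 3: L[2][2] = √(16) = 4.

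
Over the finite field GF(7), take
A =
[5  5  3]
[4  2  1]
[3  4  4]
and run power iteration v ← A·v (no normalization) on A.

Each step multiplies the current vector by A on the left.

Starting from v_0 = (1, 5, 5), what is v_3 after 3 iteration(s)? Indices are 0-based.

v_0 = (1, 5, 5).
v_1 = A·v_0 = (3, 5, 1).
v_2 = A·v_1 = (1, 2, 5).
v_3 = A·v_2 = (2, 6, 3).

v_3 = (2, 6, 3)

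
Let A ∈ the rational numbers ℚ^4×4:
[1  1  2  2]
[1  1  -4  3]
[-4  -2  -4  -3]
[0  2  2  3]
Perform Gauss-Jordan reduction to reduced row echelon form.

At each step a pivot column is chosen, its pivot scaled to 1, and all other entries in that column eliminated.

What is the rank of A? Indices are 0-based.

pivot(0,0)=1: scale R0 → (1, 1, 2, 2)
  clear (1,0): R1 −= (1)R0 → (0, 0, -6, 1)
  clear (2,0): R2 −= (-4)R0 → (0, 2, 4, 5)
pivot(1,1): swap R1↔R2
pivot(1,1)=2: scale R1 → (0, 1, 2, 5/2)
  clear (0,1): R0 −= (1)R1 → (1, 0, 0, -1/2)
  clear (3,1): R3 −= (2)R1 → (0, 0, -2, -2)
pivot(2,2)=-6: scale R2 → (0, 0, 1, -1/6)
  clear (1,2): R1 −= (2)R2 → (0, 1, 0, 17/6)
  clear (3,2): R3 −= (-2)R2 → (0, 0, 0, -7/3)
pivot(3,3)=-7/3: scale R3 → (0, 0, 0, 1)
  clear (0,3): R0 −= (-1/2)R3 → (1, 0, 0, 0)
  clear (1,3): R1 −= (17/6)R3 → (0, 1, 0, 0)
  clear (2,3): R2 −= (-1/6)R3 → (0, 0, 1, 0)

rank = 4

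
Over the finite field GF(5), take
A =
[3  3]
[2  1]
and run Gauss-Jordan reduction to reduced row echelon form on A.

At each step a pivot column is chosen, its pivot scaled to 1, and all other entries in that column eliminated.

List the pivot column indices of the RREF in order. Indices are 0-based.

pivot columns: 0, 1

step 1: normalize row 0 (÷3) = (1, 1)
  row 1: subtract 2×row0 = (0, 4)
step 2: normalize row 1 (÷4) = (0, 1)
  row 0: subtract 1×row1 = (1, 0)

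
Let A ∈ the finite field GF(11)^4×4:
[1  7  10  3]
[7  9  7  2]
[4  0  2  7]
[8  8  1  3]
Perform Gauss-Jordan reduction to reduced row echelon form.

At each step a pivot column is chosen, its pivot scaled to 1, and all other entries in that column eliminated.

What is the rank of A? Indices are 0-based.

rank = 4

step 1: normalize row 0 (÷1) = (1, 7, 10, 3)
  row 1: subtract 7×row0 = (0, 4, 3, 3)
  row 2: subtract 4×row0 = (0, 5, 6, 6)
  row 3: subtract 8×row0 = (0, 7, 9, 1)
step 2: normalize row 1 (÷4) = (0, 1, 9, 9)
  row 0: subtract 7×row1 = (1, 0, 2, 6)
  row 2: subtract 5×row1 = (0, 0, 5, 5)
  row 3: subtract 7×row1 = (0, 0, 1, 4)
step 3: normalize row 2 (÷5) = (0, 0, 1, 1)
  row 0: subtract 2×row2 = (1, 0, 0, 4)
  row 1: subtract 9×row2 = (0, 1, 0, 0)
  row 3: subtract 1×row2 = (0, 0, 0, 3)
step 4: normalize row 3 (÷3) = (0, 0, 0, 1)
  row 0: subtract 4×row3 = (1, 0, 0, 0)
  row 2: subtract 1×row3 = (0, 0, 1, 0)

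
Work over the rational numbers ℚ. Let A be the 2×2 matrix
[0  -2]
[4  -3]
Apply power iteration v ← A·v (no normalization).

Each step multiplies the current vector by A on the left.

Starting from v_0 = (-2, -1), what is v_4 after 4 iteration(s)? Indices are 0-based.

v_4 = (58, -97)

v_0 = (-2, -1).
v_1 = A·v_0 = (2, -5).
v_2 = A·v_1 = (10, 23).
v_3 = A·v_2 = (-46, -29).
v_4 = A·v_3 = (58, -97).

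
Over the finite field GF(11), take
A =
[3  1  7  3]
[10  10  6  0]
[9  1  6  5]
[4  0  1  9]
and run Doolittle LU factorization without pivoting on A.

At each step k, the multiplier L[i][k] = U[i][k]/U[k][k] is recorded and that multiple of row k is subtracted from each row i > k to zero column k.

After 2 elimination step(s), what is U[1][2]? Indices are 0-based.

U[1][2] = 1

Step 1: pivot at (0,0) is 3.
  row1 ← row1 − (7)·row0  ⇒  L[1][0]=7, U row1=(0, 3, 1, 1)
  row2 ← row2 − (3)·row0  ⇒  L[2][0]=3, U row2=(0, 9, 7, 7)
  row3 ← row3 − (5)·row0  ⇒  L[3][0]=5, U row3=(0, 6, 10, 5)
Step 2: pivot at (1,1) is 3.
  row2 ← row2 − (3)·row1  ⇒  L[2][1]=3, U row2=(0, 0, 4, 4)
  row3 ← row3 − (2)·row1  ⇒  L[3][1]=2, U row3=(0, 0, 8, 3)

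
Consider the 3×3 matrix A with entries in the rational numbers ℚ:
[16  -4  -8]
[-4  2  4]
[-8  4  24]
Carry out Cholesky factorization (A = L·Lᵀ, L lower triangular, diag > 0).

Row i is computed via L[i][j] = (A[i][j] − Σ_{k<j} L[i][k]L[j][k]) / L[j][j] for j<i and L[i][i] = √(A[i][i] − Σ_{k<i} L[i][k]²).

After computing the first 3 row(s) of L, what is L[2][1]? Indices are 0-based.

L[2][1] = 2

Step 1: L[0][0] = √(16) = 4.
  L[1][0] = (-4) / L[0][0] = -1.
Step 2: L[1][1] = √(1) = 1.
  L[2][0] = (-8) / L[0][0] = -2.
  L[2][1] = (2) / L[1][1] = 2.
Step 3: L[2][2] = √(16) = 4.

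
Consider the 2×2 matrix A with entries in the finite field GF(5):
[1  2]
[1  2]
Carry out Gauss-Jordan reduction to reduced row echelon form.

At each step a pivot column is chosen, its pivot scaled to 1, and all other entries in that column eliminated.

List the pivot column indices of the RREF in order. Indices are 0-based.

[1] R0 /= 1  ⇒  (1, 2)
     R1 -= 1·R0  ⇒  (0, 0)
column 1 empty below row 1

pivot columns: 0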